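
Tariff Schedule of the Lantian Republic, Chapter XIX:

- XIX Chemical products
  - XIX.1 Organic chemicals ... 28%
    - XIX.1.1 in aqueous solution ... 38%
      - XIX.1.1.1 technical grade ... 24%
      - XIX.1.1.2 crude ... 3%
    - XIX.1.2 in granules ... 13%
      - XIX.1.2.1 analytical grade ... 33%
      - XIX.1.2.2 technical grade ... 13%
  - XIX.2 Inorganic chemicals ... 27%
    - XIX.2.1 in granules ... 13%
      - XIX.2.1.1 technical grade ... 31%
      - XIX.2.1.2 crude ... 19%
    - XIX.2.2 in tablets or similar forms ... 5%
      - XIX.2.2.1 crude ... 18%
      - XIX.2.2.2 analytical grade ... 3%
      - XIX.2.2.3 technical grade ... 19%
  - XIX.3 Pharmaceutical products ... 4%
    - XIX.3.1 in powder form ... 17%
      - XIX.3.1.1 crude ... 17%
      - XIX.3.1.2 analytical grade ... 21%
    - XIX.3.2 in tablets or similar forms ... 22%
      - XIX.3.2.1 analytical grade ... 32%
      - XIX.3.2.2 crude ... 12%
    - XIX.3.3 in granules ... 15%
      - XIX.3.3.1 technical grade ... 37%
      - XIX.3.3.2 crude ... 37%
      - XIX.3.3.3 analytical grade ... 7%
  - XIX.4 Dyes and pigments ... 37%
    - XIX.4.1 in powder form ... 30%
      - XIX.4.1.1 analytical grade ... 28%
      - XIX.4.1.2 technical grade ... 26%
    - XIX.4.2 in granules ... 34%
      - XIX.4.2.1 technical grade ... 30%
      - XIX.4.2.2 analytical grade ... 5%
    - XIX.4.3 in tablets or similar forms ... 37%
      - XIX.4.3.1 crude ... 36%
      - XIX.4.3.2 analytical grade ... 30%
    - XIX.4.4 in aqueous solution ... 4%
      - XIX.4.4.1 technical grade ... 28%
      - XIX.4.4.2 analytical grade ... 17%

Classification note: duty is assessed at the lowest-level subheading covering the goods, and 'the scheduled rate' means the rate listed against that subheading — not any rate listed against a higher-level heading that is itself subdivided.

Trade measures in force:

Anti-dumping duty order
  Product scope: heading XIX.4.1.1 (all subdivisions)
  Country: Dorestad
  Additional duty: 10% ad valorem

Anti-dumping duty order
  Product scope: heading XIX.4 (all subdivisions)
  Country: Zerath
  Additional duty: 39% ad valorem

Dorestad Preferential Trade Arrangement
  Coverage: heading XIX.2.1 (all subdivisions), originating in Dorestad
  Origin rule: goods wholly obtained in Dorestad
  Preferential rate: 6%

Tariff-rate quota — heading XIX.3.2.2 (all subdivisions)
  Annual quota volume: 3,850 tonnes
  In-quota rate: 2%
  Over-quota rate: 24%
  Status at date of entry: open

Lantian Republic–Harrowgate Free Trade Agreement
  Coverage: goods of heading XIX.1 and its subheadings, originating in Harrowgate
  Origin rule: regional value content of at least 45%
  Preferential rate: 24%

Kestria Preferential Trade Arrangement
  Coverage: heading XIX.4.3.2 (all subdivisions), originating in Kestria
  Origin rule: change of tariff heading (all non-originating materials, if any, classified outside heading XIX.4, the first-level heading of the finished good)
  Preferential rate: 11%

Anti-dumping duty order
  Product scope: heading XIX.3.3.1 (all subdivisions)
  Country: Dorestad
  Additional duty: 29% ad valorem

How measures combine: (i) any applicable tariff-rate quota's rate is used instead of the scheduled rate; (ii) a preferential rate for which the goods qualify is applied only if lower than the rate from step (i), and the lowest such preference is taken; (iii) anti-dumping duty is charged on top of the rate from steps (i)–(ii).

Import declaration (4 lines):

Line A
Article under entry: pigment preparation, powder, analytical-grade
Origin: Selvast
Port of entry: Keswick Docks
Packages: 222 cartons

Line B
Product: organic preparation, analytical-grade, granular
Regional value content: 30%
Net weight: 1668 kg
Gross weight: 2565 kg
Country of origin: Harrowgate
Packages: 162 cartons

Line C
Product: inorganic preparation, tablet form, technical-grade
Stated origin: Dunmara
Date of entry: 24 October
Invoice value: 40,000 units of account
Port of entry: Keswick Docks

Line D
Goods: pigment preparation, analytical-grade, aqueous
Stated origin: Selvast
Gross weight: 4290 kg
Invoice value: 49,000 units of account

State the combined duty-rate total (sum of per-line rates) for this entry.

97%

Line A: pigment → XIX.4; powder → XIX.4.1; analytical-grade → XIX.4.1.1. Scheduled 28%. No special measure applies. → 28%.
Line B: organic → XIX.1; granular → XIX.1.2; analytical-grade → XIX.1.2.1. Scheduled 33%. Harrowgate agreement on XIX.1: RVC < 45%. → 33%.
Line C: inorganic → XIX.2; tablet form → XIX.2.2; technical-grade → XIX.2.2.3. Scheduled 19%. No special measure applies. → 19%.
Line D: pigment → XIX.4; aqueous → XIX.4.4; analytical-grade → XIX.4.4.2. Scheduled 17%. No special measure applies. → 17%.
Sum: 28% + 33% + 19% + 17% = 97%.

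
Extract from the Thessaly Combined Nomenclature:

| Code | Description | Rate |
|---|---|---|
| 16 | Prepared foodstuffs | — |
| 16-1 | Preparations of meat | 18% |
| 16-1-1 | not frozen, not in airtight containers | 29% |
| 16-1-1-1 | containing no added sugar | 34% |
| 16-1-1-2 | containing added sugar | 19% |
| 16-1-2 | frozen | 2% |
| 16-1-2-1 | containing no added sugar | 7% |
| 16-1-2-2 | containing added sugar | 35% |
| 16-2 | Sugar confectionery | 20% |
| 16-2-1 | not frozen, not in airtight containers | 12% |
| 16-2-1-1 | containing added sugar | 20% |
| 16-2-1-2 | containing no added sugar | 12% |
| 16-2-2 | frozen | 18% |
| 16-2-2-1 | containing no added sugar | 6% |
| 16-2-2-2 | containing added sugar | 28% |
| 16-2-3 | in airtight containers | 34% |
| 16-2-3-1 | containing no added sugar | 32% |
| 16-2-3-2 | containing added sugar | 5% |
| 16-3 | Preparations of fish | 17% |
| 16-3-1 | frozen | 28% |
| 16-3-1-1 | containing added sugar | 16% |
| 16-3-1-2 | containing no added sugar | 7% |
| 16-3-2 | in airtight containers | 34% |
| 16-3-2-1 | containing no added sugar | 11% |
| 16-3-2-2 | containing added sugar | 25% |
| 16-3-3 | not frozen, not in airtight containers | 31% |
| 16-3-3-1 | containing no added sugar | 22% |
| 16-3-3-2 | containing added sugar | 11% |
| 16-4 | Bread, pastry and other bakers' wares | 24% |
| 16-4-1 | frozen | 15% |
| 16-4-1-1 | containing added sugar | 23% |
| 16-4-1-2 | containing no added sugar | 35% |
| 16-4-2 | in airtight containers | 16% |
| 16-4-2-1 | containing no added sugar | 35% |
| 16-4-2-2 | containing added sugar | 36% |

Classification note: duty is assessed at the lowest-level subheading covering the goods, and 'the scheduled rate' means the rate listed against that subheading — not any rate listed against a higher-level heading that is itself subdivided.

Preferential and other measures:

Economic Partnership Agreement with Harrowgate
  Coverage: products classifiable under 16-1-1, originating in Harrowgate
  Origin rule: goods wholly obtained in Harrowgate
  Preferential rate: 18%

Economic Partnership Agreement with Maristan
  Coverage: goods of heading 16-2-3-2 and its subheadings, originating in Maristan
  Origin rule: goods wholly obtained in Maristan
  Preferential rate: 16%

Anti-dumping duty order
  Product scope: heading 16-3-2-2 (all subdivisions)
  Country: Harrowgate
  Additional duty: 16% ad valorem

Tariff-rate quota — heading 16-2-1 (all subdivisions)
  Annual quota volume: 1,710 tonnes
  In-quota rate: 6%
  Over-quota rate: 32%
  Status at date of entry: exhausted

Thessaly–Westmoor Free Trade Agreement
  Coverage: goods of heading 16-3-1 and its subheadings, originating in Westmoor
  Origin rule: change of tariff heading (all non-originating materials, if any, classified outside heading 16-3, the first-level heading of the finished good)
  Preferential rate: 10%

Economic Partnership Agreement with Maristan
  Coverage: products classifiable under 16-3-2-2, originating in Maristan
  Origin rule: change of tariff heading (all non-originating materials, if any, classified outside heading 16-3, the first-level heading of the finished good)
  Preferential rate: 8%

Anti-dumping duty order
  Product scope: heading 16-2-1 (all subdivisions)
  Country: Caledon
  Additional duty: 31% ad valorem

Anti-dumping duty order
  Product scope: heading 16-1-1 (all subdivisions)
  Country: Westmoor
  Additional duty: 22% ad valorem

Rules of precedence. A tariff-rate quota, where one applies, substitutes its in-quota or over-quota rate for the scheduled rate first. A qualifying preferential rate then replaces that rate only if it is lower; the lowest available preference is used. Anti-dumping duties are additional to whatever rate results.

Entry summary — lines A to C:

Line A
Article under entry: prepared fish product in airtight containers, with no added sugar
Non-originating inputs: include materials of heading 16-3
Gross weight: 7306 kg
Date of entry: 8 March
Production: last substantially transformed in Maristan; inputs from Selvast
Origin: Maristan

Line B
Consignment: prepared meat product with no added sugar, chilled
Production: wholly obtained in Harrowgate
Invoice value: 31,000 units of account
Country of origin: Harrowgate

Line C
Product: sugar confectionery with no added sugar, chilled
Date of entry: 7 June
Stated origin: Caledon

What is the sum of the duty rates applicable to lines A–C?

92%

Line A: prepared fish product → 16-3; in airtight containers → 16-3-2; with no added sugar → 16-3-2-1. Scheduled 11%. Maristan agreement on 16-2-3-2: 16-3-2-1 not covered; Maristan agreement on 16-3-2-2: 16-3-2-1 not covered. → 11%.
Line B: prepared meat product → 16-1; chilled → 16-1-1; with no added sugar → 16-1-1-1. Scheduled 34%. Harrowgate agreement on 16-1-1: wholly obtained → 18% available; preferential 18%. → 18%.
Line C: sugar confectionery → 16-2; chilled → 16-2-1; with no added sugar → 16-2-1-2. Scheduled 12%. quota on 16-2-1 exhausted → over-quota 32%; anti-dumping (Caledon, 16-2-1): +31%; total 32% + 31% = 63%. → 63%.
Sum: 11% + 18% + 63% = 92%.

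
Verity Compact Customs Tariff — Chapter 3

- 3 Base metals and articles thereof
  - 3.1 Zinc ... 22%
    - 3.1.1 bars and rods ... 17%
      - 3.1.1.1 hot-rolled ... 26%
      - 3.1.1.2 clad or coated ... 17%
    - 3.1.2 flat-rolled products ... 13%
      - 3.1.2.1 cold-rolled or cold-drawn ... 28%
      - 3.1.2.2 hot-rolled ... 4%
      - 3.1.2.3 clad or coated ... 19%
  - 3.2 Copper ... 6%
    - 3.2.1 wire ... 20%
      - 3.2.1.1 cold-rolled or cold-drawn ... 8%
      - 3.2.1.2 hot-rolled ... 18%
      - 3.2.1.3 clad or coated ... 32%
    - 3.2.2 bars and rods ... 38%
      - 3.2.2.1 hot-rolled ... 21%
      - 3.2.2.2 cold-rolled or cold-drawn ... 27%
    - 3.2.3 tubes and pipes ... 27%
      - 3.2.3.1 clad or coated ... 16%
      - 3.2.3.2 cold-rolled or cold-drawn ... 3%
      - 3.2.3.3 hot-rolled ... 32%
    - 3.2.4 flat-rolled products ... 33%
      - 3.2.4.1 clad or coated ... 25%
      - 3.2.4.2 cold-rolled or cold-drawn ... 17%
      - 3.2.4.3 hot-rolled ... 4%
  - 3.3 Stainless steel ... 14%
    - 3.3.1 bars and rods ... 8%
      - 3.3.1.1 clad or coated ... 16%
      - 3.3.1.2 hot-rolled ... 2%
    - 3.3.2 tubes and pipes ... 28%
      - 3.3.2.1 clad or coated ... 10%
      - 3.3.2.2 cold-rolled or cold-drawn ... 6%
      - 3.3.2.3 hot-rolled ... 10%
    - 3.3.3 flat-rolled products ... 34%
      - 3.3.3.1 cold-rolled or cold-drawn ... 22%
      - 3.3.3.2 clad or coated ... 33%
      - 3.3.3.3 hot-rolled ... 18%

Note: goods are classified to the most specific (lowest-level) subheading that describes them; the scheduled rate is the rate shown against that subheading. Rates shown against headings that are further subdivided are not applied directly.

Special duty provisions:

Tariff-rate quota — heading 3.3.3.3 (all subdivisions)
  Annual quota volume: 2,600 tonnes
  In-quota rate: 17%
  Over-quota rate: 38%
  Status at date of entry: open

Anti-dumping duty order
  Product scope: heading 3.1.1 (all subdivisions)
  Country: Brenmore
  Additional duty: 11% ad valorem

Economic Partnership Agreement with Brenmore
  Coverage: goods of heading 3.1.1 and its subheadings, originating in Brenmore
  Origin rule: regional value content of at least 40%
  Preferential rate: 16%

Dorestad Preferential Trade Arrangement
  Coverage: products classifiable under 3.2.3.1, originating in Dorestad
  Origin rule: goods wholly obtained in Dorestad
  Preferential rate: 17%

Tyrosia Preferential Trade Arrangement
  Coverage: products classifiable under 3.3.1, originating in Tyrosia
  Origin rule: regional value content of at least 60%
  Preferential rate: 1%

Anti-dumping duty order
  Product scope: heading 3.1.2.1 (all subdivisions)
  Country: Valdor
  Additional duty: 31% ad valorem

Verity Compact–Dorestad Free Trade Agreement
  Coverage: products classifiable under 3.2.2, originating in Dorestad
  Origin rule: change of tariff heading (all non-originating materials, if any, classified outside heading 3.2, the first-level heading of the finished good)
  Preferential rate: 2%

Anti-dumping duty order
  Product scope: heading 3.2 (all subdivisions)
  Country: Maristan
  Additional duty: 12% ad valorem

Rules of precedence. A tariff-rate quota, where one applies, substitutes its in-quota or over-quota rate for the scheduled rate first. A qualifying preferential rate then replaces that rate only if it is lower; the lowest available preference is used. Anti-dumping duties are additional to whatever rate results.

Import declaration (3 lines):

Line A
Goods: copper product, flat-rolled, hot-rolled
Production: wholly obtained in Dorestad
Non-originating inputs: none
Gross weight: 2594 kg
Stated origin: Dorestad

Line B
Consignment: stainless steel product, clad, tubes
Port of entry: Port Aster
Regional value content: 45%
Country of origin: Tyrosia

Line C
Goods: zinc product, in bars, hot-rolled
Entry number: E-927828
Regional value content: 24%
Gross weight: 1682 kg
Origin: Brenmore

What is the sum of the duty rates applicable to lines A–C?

Line A: copper → 3.2; flat-rolled → 3.2.4; hot-rolled → 3.2.4.3. Scheduled 4%. Dorestad agreement on 3.2.3.1: 3.2.4.3 not covered; Dorestad agreement on 3.2.2: 3.2.4.3 not covered. → 4%.
Line B: stainless steel → 3.3; tubes → 3.3.2; clad → 3.3.2.1. Scheduled 10%. Tyrosia agreement on 3.3.1: 3.3.2.1 not covered. → 10%.
Line C: zinc → 3.1; in bars → 3.1.1; hot-rolled → 3.1.1.1. Scheduled 26%. Brenmore agreement on 3.1.1: RVC < 40%; anti-dumping (Brenmore, 3.1.1): +11%; total 26% + 11% = 37%. → 37%.
Sum: 4% + 10% + 37% = 51%.

51%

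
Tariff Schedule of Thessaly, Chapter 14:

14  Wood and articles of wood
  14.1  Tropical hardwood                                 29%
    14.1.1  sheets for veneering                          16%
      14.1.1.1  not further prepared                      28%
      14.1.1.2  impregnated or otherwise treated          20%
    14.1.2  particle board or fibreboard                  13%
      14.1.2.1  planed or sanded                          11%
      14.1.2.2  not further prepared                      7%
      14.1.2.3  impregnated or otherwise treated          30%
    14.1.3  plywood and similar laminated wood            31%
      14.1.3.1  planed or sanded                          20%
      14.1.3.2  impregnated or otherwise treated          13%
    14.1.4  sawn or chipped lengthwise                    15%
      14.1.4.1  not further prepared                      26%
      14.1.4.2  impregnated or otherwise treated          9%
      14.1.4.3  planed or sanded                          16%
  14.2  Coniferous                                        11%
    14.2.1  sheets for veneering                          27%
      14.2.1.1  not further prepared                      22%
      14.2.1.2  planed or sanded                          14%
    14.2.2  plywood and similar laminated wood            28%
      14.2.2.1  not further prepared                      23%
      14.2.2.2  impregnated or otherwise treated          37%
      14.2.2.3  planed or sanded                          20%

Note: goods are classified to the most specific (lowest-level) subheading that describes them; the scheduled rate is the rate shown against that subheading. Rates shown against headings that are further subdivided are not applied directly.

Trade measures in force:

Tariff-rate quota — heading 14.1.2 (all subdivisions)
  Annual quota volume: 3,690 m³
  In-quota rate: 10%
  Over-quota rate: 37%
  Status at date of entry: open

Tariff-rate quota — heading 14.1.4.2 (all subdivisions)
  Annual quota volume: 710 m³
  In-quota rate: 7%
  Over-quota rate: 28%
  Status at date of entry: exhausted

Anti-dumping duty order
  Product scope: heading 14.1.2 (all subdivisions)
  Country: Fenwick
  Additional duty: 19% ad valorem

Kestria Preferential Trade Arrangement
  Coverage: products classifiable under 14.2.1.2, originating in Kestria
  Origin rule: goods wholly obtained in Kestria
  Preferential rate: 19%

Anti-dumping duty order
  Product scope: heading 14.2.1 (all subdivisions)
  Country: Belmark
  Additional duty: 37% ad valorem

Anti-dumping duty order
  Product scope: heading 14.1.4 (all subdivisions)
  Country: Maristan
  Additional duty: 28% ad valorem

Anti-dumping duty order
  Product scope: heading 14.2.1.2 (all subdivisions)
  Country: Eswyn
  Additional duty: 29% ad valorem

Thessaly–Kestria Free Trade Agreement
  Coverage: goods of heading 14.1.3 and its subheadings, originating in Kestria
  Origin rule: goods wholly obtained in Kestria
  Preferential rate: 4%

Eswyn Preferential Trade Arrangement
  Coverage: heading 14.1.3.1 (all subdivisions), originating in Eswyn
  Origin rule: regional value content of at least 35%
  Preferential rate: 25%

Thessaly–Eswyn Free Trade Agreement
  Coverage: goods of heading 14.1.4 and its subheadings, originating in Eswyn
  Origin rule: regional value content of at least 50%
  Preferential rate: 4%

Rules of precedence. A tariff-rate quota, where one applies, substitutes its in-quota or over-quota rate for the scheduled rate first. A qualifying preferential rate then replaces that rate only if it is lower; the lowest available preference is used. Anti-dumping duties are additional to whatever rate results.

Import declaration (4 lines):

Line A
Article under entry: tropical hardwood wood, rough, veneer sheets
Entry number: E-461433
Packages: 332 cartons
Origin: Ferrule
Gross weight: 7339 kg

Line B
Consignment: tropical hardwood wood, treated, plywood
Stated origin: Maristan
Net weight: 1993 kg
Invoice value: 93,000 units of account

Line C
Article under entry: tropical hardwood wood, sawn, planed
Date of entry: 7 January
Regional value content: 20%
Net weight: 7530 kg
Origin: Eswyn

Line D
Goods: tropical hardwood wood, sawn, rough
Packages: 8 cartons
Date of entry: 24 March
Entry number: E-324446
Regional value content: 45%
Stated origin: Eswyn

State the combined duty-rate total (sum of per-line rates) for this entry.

83%

Line A: tropical hardwood → 14.1; veneer sheets → 14.1.1; rough → 14.1.1.1. Scheduled 28%. No special measure applies. → 28%.
Line B: tropical hardwood → 14.1; plywood → 14.1.3; treated → 14.1.3.2. Scheduled 13%. No special measure applies. → 13%.
Line C: tropical hardwood → 14.1; sawn → 14.1.4; planed → 14.1.4.3. Scheduled 16%. Eswyn agreement on 14.1.3.1: 14.1.4.3 not covered; Eswyn agreement on 14.1.4: RVC < 50%. → 16%.
Line D: tropical hardwood → 14.1; sawn → 14.1.4; rough → 14.1.4.1. Scheduled 26%. Eswyn agreement on 14.1.3.1: 14.1.4.1 not covered; Eswyn agreement on 14.1.4: RVC < 50%. → 26%.
Sum: 28% + 13% + 16% + 26% = 83%.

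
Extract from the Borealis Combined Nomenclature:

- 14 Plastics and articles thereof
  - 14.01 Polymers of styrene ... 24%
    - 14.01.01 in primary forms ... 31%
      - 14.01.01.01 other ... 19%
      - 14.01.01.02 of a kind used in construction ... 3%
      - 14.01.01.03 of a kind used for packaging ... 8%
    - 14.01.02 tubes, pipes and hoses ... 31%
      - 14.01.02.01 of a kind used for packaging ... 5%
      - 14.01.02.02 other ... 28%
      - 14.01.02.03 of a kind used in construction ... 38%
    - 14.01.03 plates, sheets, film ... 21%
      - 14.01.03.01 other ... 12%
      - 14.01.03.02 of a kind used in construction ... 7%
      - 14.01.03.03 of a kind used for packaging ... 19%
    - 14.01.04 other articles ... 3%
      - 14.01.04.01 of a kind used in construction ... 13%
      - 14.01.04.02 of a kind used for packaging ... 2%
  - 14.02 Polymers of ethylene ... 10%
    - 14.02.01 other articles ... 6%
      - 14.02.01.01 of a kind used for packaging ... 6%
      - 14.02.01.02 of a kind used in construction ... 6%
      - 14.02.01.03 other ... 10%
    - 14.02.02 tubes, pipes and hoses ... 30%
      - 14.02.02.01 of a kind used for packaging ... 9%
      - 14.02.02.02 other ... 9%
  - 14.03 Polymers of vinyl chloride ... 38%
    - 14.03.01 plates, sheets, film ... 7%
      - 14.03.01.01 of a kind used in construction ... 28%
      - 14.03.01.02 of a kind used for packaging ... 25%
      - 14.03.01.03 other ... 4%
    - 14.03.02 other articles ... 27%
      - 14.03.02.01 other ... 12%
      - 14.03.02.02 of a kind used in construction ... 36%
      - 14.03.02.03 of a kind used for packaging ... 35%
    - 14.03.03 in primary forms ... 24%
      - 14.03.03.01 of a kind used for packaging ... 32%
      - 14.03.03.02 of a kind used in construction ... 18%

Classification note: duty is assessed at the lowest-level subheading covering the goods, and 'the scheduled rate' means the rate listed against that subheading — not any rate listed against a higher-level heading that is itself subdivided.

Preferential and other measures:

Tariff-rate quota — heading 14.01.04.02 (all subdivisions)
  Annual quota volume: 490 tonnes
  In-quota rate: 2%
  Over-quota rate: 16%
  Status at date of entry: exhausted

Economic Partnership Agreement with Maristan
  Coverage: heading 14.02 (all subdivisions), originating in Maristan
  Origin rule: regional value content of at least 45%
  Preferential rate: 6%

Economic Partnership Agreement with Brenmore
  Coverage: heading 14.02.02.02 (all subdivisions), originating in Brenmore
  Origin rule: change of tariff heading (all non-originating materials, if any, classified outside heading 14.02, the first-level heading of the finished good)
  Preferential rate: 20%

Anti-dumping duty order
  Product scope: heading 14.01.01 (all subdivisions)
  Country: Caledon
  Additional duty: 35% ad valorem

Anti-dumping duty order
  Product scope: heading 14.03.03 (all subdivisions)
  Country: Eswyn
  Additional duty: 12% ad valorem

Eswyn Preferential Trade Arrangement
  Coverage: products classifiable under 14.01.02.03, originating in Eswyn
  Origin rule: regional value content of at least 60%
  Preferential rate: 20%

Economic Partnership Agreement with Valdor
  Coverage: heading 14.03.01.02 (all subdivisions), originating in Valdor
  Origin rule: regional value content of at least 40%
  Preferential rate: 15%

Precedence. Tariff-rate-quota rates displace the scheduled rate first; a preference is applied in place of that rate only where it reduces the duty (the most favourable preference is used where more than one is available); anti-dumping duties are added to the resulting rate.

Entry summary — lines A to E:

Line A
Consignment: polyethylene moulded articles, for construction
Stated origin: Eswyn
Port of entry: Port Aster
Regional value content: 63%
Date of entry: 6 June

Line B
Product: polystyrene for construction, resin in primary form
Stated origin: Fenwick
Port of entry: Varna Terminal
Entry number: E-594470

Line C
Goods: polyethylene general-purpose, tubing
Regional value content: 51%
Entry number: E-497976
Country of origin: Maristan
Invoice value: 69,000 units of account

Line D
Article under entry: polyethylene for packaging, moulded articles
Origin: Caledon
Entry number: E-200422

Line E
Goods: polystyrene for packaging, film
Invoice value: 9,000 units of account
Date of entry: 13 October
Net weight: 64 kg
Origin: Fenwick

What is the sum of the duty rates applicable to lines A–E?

Line A: polyethylene → 14.02; moulded articles → 14.02.01; for construction → 14.02.01.02. Scheduled 6%. Eswyn agreement on 14.01.02.03: 14.02.01.02 not covered. → 6%.
Line B: polystyrene → 14.01; resin in primary form → 14.01.01; for construction → 14.01.01.02. Scheduled 3%. No special measure applies. → 3%.
Line C: polyethylene → 14.02; tubing → 14.02.02; general-purpose → 14.02.02.02. Scheduled 9%. Maristan agreement on 14.02: RVC ≥ 45% → 6% available; preferential 6%. → 6%.
Line D: polyethylene → 14.02; moulded articles → 14.02.01; for packaging → 14.02.01.01. Scheduled 6%. No special measure applies. → 6%.
Line E: polystyrene → 14.01; film → 14.01.03; for packaging → 14.01.03.03. Scheduled 19%. No special measure applies. → 19%.
Sum: 6% + 3% + 6% + 6% + 19% = 40%.

40%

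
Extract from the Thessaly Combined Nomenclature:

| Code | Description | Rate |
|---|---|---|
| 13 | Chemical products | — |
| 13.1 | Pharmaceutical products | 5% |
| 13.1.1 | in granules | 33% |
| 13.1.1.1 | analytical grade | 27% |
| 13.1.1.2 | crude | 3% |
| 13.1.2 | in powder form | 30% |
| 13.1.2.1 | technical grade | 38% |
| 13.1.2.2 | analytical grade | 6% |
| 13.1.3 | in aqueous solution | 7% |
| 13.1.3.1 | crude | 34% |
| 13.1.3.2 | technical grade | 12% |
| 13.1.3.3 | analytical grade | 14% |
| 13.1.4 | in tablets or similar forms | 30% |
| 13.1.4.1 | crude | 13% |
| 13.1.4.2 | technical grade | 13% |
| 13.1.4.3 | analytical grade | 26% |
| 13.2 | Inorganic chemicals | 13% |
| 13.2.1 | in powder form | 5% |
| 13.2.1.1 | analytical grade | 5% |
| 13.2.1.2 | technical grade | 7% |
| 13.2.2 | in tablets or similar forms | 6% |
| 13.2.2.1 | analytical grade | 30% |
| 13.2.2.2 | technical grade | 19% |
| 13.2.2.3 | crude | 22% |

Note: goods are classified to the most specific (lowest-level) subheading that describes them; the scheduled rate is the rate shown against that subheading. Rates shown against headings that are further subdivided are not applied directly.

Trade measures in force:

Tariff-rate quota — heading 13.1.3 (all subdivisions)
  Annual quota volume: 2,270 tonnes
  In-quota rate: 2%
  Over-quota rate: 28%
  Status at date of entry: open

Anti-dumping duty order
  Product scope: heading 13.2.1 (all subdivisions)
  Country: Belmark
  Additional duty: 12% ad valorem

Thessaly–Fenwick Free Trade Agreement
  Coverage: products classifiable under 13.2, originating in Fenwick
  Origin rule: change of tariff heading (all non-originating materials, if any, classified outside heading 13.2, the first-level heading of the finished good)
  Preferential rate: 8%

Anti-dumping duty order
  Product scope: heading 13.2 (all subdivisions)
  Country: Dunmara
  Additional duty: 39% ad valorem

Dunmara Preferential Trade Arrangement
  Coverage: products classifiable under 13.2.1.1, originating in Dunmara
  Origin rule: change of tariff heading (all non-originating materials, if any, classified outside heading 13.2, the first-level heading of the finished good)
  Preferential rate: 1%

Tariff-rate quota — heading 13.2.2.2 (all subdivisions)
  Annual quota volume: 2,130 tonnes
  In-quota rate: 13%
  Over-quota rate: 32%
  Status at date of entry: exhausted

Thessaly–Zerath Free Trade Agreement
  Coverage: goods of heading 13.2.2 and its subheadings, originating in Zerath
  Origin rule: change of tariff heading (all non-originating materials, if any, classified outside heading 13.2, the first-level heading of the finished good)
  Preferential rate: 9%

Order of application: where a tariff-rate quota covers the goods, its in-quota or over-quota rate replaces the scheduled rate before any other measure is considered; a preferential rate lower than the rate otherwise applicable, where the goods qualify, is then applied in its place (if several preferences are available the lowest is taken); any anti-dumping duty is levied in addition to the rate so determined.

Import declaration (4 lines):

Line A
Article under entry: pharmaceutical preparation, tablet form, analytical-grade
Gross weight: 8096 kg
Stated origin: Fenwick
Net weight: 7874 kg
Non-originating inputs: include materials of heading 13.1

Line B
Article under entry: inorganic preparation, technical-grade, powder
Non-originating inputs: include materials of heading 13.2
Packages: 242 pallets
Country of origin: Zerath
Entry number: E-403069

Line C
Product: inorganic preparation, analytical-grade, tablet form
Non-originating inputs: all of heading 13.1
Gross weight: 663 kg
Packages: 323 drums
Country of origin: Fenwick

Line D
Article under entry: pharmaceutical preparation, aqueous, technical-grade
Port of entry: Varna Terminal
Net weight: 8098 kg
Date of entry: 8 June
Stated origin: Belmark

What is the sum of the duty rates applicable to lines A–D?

43%

Line A: pharmaceutical → 13.1; tablet form → 13.1.4; analytical-grade → 13.1.4.3. Scheduled 26%. Fenwick agreement on 13.2: 13.1.4.3 not covered. → 26%.
Line B: inorganic → 13.2; powder → 13.2.1; technical-grade → 13.2.1.2. Scheduled 7%. Zerath agreement on 13.2.2: 13.2.1.2 not covered. → 7%.
Line C: inorganic → 13.2; tablet form → 13.2.2; analytical-grade → 13.2.2.1. Scheduled 30%. Fenwick agreement on 13.2: CTH met → 8% available; preferential 8%. → 8%.
Line D: pharmaceutical → 13.1; aqueous → 13.1.3; technical-grade → 13.1.3.2. Scheduled 12%. quota on 13.1.3 open → in-quota 2%. → 2%.
Sum: 26% + 7% + 8% + 2% = 43%.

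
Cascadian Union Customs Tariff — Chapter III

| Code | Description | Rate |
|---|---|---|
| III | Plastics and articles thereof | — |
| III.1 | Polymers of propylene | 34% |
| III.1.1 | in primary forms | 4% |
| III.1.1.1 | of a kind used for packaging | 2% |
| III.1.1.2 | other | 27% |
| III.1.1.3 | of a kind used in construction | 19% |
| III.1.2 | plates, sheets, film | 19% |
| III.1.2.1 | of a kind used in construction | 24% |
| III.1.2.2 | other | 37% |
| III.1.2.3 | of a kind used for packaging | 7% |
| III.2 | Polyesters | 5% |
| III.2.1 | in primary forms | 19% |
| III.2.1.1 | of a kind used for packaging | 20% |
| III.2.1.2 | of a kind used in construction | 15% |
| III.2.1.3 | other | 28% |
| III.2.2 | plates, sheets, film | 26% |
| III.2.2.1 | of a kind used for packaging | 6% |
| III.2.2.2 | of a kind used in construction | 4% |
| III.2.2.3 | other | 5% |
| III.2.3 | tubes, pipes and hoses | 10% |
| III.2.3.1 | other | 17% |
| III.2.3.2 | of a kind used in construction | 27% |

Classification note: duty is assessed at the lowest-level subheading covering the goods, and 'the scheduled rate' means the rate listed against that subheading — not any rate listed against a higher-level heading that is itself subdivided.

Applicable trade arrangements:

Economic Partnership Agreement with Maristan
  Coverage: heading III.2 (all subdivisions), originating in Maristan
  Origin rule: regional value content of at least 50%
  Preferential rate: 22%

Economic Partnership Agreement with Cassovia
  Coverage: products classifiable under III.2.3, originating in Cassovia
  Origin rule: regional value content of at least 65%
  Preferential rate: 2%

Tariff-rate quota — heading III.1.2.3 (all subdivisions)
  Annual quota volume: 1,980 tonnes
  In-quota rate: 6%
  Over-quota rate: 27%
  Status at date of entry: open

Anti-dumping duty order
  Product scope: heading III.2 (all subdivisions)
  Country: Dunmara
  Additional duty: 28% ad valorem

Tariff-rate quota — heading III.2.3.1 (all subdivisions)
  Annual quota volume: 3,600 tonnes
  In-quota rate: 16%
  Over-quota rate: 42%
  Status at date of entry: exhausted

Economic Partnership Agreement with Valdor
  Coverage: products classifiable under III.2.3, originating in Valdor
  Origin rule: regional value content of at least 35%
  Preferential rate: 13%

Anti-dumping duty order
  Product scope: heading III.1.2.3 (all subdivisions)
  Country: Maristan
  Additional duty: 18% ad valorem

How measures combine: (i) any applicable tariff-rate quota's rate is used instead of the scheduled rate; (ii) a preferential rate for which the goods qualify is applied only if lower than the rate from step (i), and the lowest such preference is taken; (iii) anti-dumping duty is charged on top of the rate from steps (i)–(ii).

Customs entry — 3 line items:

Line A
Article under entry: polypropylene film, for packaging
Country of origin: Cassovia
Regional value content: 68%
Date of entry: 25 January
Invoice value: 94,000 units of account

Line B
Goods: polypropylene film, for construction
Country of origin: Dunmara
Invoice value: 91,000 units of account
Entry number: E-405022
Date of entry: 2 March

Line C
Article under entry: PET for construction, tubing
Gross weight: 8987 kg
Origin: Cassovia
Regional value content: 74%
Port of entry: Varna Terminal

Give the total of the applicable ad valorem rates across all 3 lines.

32%

Line A: polypropylene → III.1; film → III.1.2; for packaging → III.1.2.3. Scheduled 7%. quota on III.1.2.3 open → in-quota 6%; Cassovia agreement on III.2.3: III.1.2.3 not covered. → 6%.
Line B: polypropylene → III.1; film → III.1.2; for construction → III.1.2.1. Scheduled 24%. No special measure applies. → 24%.
Line C: PET → III.2; tubing → III.2.3; for construction → III.2.3.2. Scheduled 27%. Cassovia agreement on III.2.3: RVC ≥ 65% → 2% available; preferential 2%. → 2%.
Sum: 6% + 24% + 2% = 32%.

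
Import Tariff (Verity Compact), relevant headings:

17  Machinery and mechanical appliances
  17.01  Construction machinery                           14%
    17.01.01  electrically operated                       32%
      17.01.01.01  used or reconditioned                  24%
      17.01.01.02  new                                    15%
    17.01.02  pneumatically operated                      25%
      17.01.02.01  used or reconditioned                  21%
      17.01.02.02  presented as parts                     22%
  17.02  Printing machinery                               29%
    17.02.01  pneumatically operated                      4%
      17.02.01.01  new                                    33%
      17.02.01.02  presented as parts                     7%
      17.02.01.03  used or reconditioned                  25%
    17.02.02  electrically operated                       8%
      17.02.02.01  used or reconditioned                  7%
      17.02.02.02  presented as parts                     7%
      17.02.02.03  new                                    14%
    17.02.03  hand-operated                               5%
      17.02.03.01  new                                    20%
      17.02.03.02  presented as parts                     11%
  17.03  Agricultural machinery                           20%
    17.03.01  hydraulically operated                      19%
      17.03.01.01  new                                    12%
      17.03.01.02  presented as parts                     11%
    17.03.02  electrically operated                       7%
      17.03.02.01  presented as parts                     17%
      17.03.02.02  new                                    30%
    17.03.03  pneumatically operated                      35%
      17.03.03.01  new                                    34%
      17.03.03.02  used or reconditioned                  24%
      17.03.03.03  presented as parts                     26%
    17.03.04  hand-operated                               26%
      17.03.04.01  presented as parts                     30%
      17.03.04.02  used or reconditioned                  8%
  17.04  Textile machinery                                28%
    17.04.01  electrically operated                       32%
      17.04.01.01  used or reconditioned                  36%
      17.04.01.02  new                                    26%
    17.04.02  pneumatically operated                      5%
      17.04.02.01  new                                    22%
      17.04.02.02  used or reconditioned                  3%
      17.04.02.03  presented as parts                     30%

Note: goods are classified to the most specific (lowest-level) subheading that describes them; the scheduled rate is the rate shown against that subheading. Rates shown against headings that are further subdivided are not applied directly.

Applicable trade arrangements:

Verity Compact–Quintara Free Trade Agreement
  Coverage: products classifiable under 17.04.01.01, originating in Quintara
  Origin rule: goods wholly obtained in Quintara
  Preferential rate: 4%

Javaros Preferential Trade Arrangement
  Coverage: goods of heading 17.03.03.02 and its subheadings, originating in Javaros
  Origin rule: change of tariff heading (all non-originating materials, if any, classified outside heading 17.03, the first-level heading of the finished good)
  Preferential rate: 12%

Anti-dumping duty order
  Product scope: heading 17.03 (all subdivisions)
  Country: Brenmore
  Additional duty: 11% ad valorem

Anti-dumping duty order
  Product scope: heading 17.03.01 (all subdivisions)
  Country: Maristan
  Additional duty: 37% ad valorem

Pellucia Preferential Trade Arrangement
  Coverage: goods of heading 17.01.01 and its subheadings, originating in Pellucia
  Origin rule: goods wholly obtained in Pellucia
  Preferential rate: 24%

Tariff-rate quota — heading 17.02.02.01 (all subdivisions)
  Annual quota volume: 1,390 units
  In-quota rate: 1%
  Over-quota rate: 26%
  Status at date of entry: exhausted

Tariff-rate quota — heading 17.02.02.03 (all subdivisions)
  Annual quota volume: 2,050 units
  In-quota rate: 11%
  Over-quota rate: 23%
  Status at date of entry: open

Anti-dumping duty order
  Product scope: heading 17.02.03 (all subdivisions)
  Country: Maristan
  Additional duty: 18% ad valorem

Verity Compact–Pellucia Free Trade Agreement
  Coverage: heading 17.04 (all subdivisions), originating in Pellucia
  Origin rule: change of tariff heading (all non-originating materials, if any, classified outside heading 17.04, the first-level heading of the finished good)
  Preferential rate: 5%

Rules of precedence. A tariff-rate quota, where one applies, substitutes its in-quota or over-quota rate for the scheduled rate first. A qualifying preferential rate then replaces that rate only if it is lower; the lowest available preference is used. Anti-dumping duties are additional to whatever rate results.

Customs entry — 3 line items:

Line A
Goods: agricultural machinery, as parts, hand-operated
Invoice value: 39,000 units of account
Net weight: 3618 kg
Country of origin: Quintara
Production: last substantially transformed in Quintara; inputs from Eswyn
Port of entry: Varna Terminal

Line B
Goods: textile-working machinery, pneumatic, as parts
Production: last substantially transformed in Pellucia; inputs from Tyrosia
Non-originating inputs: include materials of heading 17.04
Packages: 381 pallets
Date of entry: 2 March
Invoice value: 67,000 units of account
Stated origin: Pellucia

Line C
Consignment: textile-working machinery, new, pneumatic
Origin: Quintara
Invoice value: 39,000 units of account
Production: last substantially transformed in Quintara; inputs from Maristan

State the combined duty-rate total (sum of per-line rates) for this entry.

Line A: agricultural → 17.03; hand-operated → 17.03.04; as parts → 17.03.04.01. Scheduled 30%. Quintara agreement on 17.04.01.01: 17.03.04.01 not covered. → 30%.
Line B: textile-working → 17.04; pneumatic → 17.04.02; as parts → 17.04.02.03. Scheduled 30%. Pellucia agreement on 17.01.01: 17.04.02.03 not covered; Pellucia agreement on 17.04: CTH not met. → 30%.
Line C: textile-working → 17.04; pneumatic → 17.04.02; new → 17.04.02.01. Scheduled 22%. Quintara agreement on 17.04.01.01: 17.04.02.01 not covered. → 22%.
Sum: 30% + 30% + 22% = 82%.

82%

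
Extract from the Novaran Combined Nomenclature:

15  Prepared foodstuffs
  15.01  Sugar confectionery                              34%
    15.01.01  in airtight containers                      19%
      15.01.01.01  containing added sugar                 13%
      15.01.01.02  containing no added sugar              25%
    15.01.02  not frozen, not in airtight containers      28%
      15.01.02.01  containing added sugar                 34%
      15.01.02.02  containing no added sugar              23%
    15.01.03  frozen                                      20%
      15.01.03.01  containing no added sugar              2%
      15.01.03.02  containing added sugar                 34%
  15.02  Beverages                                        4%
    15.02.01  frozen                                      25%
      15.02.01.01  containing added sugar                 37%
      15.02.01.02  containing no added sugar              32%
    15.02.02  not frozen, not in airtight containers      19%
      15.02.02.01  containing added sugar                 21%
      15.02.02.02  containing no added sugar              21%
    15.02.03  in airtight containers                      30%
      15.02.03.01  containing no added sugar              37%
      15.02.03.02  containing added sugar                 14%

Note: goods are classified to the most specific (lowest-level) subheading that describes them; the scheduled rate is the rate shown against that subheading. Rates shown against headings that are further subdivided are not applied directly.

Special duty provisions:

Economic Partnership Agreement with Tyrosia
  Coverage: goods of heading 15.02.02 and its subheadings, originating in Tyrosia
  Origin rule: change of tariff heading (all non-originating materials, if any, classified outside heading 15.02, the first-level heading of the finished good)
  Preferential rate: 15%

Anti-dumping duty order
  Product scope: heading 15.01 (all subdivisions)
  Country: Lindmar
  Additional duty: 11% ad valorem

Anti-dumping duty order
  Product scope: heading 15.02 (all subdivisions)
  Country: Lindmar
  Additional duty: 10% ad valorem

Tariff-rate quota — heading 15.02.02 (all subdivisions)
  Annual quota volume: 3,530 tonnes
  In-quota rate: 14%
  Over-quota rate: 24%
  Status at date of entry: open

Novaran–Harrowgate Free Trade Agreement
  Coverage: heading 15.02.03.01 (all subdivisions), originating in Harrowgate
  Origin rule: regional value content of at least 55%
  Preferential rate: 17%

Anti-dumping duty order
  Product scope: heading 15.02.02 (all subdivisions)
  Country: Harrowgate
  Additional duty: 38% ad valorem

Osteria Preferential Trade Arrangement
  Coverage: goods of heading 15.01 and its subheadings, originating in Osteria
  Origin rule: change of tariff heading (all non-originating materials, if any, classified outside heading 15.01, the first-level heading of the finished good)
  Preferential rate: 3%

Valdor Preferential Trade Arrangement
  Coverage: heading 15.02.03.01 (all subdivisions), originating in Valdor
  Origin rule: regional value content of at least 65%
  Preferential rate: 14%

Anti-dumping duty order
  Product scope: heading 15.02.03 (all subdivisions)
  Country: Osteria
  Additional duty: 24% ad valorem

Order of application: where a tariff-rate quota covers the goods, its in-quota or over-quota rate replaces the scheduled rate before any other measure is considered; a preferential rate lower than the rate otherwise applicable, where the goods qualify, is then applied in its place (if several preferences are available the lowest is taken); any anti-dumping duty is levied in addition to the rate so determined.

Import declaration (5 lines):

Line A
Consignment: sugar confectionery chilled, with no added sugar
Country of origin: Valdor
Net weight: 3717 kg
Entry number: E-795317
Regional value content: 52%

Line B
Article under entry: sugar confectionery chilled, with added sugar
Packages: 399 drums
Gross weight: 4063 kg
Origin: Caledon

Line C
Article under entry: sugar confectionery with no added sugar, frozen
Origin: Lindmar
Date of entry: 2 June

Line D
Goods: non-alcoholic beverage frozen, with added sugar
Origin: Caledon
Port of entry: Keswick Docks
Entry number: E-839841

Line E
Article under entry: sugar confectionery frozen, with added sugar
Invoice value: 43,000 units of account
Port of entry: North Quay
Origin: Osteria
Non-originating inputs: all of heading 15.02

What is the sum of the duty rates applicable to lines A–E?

110%

Line A: sugar confectionery → 15.01; chilled → 15.01.02; with no added sugar → 15.01.02.02. Scheduled 23%. Valdor agreement on 15.02.03.01: 15.01.02.02 not covered. → 23%.
Line B: sugar confectionery → 15.01; chilled → 15.01.02; with added sugar → 15.01.02.01. Scheduled 34%. No special measure applies. → 34%.
Line C: sugar confectionery → 15.01; frozen → 15.01.03; with no added sugar → 15.01.03.01. Scheduled 2%. anti-dumping (Lindmar, 15.01): +11%; total 2% + 11% = 13%. → 13%.
Line D: non-alcoholic beverage → 15.02; frozen → 15.02.01; with added sugar → 15.02.01.01. Scheduled 37%. No special measure applies. → 37%.
Line E: sugar confectionery → 15.01; frozen → 15.01.03; with added sugar → 15.01.03.02. Scheduled 34%. Osteria agreement on 15.01: CTH met → 3% available; preferential 3%. → 3%.
Sum: 23% + 34% + 13% + 37% + 3% = 110%.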